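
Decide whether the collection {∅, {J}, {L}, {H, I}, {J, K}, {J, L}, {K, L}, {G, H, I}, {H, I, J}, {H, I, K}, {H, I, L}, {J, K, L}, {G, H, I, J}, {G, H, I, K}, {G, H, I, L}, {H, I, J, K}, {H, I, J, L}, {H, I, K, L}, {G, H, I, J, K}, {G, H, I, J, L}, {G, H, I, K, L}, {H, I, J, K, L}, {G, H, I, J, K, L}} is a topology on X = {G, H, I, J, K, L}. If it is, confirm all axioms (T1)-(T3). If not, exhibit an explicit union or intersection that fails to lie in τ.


τ is NOT a topology on X.

Axiom (T1): ∅ ∈ τ? Yes; X ∈ τ? Yes.
Axiom (T2/T3): check pairwise unions and intersections of members of τ.
Counterexample for (T3): {J, K} ∩ {K, L} = {K} ∉ τ. Therefore τ is NOT a topology.


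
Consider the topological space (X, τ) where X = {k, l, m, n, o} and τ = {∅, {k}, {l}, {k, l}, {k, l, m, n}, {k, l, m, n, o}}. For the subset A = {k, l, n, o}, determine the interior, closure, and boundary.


int(A) = {k, l}, cl(A) = {k, l, m, n, o}, ∂A = {m, n, o}.

Closed sets in (X, τ) are complements of opens:
  closed(X, τ) = {∅, {o}, {m, n, o}, {k, m, n, o}, {l, m, n, o}, {k, l, m, n, o}}.
int(A) = ⋃ {U ∈ τ : U ⊆ A}. Opens contained in A: ∅, {k}, {l}, {k, l}.
Taking the union of these: int(A) = {k, l}.
cl(A) = ⋂ {C closed : A ⊆ C}. Closed sets containing A: {k, l, m, n, o}.
Intersecting these: cl(A) = {k, l, m, n, o}.
∂A = cl(A) ∖ int(A) = {k, l, m, n, o} ∖ {k, l} = {m, n, o}.


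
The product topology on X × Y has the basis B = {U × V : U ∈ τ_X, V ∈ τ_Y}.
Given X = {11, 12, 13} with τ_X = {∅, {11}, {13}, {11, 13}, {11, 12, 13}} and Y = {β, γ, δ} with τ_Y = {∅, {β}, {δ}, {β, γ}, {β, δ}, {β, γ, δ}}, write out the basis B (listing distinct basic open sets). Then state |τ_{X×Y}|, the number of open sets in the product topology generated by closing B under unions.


Basis B = {∅ × ∅, {11} × {β}, {11} × {δ}, {13} × {β}, {13} × {δ}, {11} × {β, γ}, {11} × {β, δ}, {11, 13} × {β}, {11, 13} × {δ}, {13} × {β, γ}, {13} × {β, δ}, {11} × {β, γ, δ}, {11, 12, 13} × {β}, {11, 12, 13} × {δ}, {13} × {β, γ, δ}, {11, 13} × {β, γ}, {11, 13} × {β, δ}, {11, 13} × {β, γ, δ}, {11, 12, 13} × {β, γ}, {11, 12, 13} × {β, δ}, {11, 12, 13} × {β, γ, δ}}; |τ_{X×Y}| = 70.

Enumerate products U × V with U ∈ τ_X, V ∈ τ_Y (deduplicated):
  ∅ × ∅ = {} (∅)
  {11} × {β} = {(11,β)}
  {11} × {δ} = {(11,δ)}
  {13} × {β} = {(13,β)}
  {13} × {δ} = {(13,δ)}
  {11} × {β, γ} = {(11,β), (11,γ)}
  {11} × {β, δ} = {(11,β), (11,δ)}
  {11, 13} × {β} = {(11,β), (13,β)}
  {11, 13} × {δ} = {(11,δ), (13,δ)}
  {13} × {β, γ} = {(13,β), (13,γ)}
  {13} × {β, δ} = {(13,β), (13,δ)}
  {11} × {β, γ, δ} = {(11,β), (11,γ), (11,δ)}
  {11, 12, 13} × {β} = {(11,β), (12,β), (13,β)}
  {11, 12, 13} × {δ} = {(11,δ), (12,δ), (13,δ)}
  {13} × {β, γ, δ} = {(13,β), (13,γ), (13,δ)}
  {11, 13} × {β, γ} = {(11,β), (11,γ), (13,β), (13,γ)}
  {11, 13} × {β, δ} = {(11,β), (11,δ), (13,β), (13,δ)}
  {11, 13} × {β, γ, δ} = {(11,β), (11,γ), (11,δ), (13,β), (13,γ), (13,δ)}
  {11, 12, 13} × {β, γ} = {(11,β), (11,γ), (12,β), (12,γ), (13,β), (13,γ)}
  {11, 12, 13} × {β, δ} = {(11,β), (11,δ), (12,β), (12,δ), (13,β), (13,δ)}
  {11, 12, 13} × {β, γ, δ} = {(11,β), (11,γ), (11,δ), (12,β), (12,γ), (12,δ), (13,β), (13,γ), (13,δ)}
These 21 distinct sets form the basis B.
Close under arbitrary unions to get τ_{X×Y}; counting gives |τ_{X×Y}| = 70.


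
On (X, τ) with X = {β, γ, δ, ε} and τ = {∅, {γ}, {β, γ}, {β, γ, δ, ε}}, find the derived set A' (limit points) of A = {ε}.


A' = {δ}

For each x ∈ X, list the open sets U ∈ τ with x ∈ U, then check whether U ∩ (A ∖ {x}) ≠ ∅ for every such U.
  x = β: open {β, γ} ∋ x has {β, γ} ∩ (A ∖ {β}) = ∅, so x is NOT a limit point.
  x = γ: open {γ} ∋ x has {γ} ∩ (A ∖ {γ}) = ∅, so x is NOT a limit point.
  x = δ: opens ∋ x are {β, γ, δ, ε}; each meets A ∖ {δ}, so x IS a limit point.
  x = ε: open {β, γ, δ, ε} ∋ x has {β, γ, δ, ε} ∩ (A ∖ {ε}) = ∅, so x is NOT a limit point.
Collecting: A' = {δ}.


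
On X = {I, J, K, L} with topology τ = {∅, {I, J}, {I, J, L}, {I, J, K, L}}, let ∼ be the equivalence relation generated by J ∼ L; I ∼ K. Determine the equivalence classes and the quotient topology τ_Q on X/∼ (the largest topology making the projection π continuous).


X/∼ = {[I=K], [J=L]}; |τ_Q| = 2.

Equivalence classes: [I=K], [J=L].
Quotient map π: X → X/∼ sends I ↦ [I=K], J ↦ [J=L], K ↦ [I=K], L ↦ [J=L].
For each subset V ⊆ X/∼, compute π^{-1}(V) ⊆ X and check whether π^{-1}(V) ∈ τ. V is open in τ_Q iff π^{-1}(V) ∈ τ.
  V = {}: π^{-1}(V) = ∅ ∈ τ ✓.
  V = {[I=K]}: π^{-1}(V) = {I, K} ∉ τ ✗.
  V = {[J=L]}: π^{-1}(V) = {J, L} ∉ τ ✗.
  V = {[I=K], [J=L]}: π^{-1}(V) = {I, J, K, L} ∈ τ ✓.
Open sets in the quotient: τ_Q = {{}, {[I=K], [J=L]}} (2 elements).


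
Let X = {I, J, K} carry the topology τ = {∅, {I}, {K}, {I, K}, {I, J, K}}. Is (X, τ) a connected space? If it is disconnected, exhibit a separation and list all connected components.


(X, τ) is connected.

Find clopen sets (U ∈ τ with X ∖ U ∈ τ):
  U = ∅, X ∖ U = {I, J, K} — both open, so U is clopen.
  U = {I, J, K}, X ∖ U = ∅ — both open, so U is clopen.
Only trivial clopens (∅ and X) exist, so (X, τ) is connected.
Compute connected components by grouping points that agree on all clopens:
  component: {I, J, K}


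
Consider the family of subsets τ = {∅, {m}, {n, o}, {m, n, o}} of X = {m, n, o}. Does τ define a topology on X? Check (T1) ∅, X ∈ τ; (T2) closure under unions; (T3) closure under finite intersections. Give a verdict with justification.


τ IS a topology on X.

Axiom (T1): ∅ ∈ τ? Yes; X ∈ τ? Yes.
Axiom (T2/T3): check pairwise unions and intersections of members of τ.
All pairwise intersections and unions checked — each lies in τ. Therefore τ satisfies (T1), (T2), (T3): it IS a topology on X.


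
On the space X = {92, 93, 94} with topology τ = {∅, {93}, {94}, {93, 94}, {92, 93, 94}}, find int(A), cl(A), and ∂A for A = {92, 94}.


int(A) = {94}, cl(A) = {92, 94}, ∂A = {92}.

Closed sets in (X, τ) are complements of opens:
  closed(X, τ) = {∅, {92}, {92, 93}, {92, 94}, {92, 93, 94}}.
int(A) = ⋃ {U ∈ τ : U ⊆ A}. Opens contained in A: ∅, {94}.
Taking the union of these: int(A) = {94}.
cl(A) = ⋂ {C closed : A ⊆ C}. Closed sets containing A: {92, 94}, {92, 93, 94}.
Intersecting these: cl(A) = {92, 94}.
∂A = cl(A) ∖ int(A) = {92, 94} ∖ {94} = {92}.


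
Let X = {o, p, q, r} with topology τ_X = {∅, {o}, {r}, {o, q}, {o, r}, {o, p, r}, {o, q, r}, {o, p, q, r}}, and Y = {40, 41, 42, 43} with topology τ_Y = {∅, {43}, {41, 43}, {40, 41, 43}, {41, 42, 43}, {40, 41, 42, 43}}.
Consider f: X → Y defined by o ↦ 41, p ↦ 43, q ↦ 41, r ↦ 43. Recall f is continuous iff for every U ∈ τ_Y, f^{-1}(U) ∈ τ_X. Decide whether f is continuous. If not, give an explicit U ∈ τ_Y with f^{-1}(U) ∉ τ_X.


f is NOT continuous.

Compute f^{-1}(U) for each U ∈ τ_Y:
  U = ∅: f^{-1}(U) = ∅ ∈ τ_X ✓.
  U = {43}: f^{-1}(U) = {p, r} ∉ τ_X ✗.
  U = {41, 43}: f^{-1}(U) = {o, p, q, r} ∈ τ_X ✓.
  U = {40, 41, 43}: f^{-1}(U) = {o, p, q, r} ∈ τ_X ✓.
  U = {41, 42, 43}: f^{-1}(U) = {o, p, q, r} ∈ τ_X ✓.
  U = {40, 41, 42, 43}: f^{-1}(U) = {o, p, q, r} ∈ τ_X ✓.
Found U = {43} with f^{-1}(U) = {p, r} not in τ_X. Therefore f is NOT continuous.


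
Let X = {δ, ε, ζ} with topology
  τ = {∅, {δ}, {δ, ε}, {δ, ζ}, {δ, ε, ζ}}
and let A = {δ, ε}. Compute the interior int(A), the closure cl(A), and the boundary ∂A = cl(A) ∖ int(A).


int(A) = {δ, ε}, cl(A) = {δ, ε, ζ}, ∂A = {ζ}.

Closed sets in (X, τ) are complements of opens:
  closed(X, τ) = {∅, {ε}, {ζ}, {ε, ζ}, {δ, ε, ζ}}.
int(A) = ⋃ {U ∈ τ : U ⊆ A}. Opens contained in A: ∅, {δ}, {δ, ε}.
Taking the union of these: int(A) = {δ, ε}.
cl(A) = ⋂ {C closed : A ⊆ C}. Closed sets containing A: {δ, ε, ζ}.
Intersecting these: cl(A) = {δ, ε, ζ}.
∂A = cl(A) ∖ int(A) = {δ, ε, ζ} ∖ {δ, ε} = {ζ}.


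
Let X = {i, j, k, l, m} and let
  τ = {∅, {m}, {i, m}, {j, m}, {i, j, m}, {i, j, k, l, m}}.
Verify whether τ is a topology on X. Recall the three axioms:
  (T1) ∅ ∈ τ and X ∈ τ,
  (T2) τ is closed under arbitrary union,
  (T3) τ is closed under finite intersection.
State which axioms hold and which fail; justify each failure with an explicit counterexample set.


τ IS a topology on X.

Axiom (T1): ∅ ∈ τ? Yes; X ∈ τ? Yes.
Axiom (T2/T3): check pairwise unions and intersections of members of τ.
All pairwise intersections and unions checked — each lies in τ. Therefore τ satisfies (T1), (T2), (T3): it IS a topology on X.


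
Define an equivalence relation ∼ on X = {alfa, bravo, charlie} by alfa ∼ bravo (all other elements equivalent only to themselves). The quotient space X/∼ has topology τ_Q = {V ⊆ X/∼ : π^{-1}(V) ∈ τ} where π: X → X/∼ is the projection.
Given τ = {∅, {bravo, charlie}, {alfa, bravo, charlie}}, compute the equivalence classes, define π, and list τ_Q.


X/∼ = {[alfa=bravo], [charlie]}; |τ_Q| = 2.

Equivalence classes: [alfa=bravo], [charlie].
Quotient map π: X → X/∼ sends alfa ↦ [alfa=bravo], bravo ↦ [alfa=bravo], charlie ↦ [charlie].
For each subset V ⊆ X/∼, compute π^{-1}(V) ⊆ X and check whether π^{-1}(V) ∈ τ. V is open in τ_Q iff π^{-1}(V) ∈ τ.
  V = {}: π^{-1}(V) = ∅ ∈ τ ✓.
  V = {[alfa=bravo]}: π^{-1}(V) = {alfa, bravo} ∉ τ ✗.
  V = {[charlie]}: π^{-1}(V) = {charlie} ∉ τ ✗.
  V = {[alfa=bravo], [charlie]}: π^{-1}(V) = {alfa, bravo, charlie} ∈ τ ✓.
Open sets in the quotient: τ_Q = {{}, {[alfa=bravo], [charlie]}} (2 elements).


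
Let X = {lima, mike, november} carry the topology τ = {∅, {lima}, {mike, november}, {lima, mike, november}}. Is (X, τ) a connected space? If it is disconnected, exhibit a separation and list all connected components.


(X, τ) is disconnected; components = [{lima}, {mike, november}].

Find clopen sets (U ∈ τ with X ∖ U ∈ τ):
  U = ∅, X ∖ U = {lima, mike, november} — both open, so U is clopen.
  U = {lima}, X ∖ U = {mike, november} — both open, so U is clopen.
  U = {mike, november}, X ∖ U = {lima} — both open, so U is clopen.
  U = {lima, mike, november}, X ∖ U = ∅ — both open, so U is clopen.
Nontrivial clopen(s) exist: e.g. {mike, november}. So (X, τ) is disconnected.
Compute connected components by grouping points that agree on all clopens:
  component: {lima}
  component: {mike, november}


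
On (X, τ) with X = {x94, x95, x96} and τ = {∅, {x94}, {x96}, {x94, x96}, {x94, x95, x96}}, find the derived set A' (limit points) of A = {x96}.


A' = {x95}

For each x ∈ X, list the open sets U ∈ τ with x ∈ U, then check whether U ∩ (A ∖ {x}) ≠ ∅ for every such U.
  x = x94: open {x94} ∋ x has {x94} ∩ (A ∖ {x94}) = ∅, so x is NOT a limit point.
  x = x95: opens ∋ x are {x94, x95, x96}; each meets A ∖ {x95}, so x IS a limit point.
  x = x96: open {x96} ∋ x has {x96} ∩ (A ∖ {x96}) = ∅, so x is NOT a limit point.
Collecting: A' = {x95}.


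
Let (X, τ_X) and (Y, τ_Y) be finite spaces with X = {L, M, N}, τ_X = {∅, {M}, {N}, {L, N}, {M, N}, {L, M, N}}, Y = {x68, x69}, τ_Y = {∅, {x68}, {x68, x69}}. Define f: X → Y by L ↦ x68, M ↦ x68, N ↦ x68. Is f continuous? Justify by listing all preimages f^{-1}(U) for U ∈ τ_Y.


f IS continuous.

Compute f^{-1}(U) for each U ∈ τ_Y:
  U = ∅: f^{-1}(U) = ∅ ∈ τ_X ✓.
  U = {x68}: f^{-1}(U) = {L, M, N} ∈ τ_X ✓.
  U = {x68, x69}: f^{-1}(U) = {L, M, N} ∈ τ_X ✓.
Every preimage lies in τ_X, so f IS continuous.


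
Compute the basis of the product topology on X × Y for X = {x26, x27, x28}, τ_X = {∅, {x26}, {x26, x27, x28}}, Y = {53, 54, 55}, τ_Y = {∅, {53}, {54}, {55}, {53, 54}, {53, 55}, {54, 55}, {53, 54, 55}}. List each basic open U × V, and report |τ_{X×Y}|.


Basis B = {∅ × ∅, {x26} × {53}, {x26} × {54}, {x26} × {55}, {x26} × {53, 54}, {x26} × {53, 55}, {x26} × {54, 55}, {x26} × {53, 54, 55}, {x26, x27, x28} × {53}, {x26, x27, x28} × {54}, {x26, x27, x28} × {55}, {x26, x27, x28} × {53, 54}, {x26, x27, x28} × {53, 55}, {x26, x27, x28} × {54, 55}, {x26, x27, x28} × {53, 54, 55}}; |τ_{X×Y}| = 27.

Enumerate products U × V with U ∈ τ_X, V ∈ τ_Y (deduplicated):
  ∅ × ∅ = {} (∅)
  {x26} × {53} = {(x26,53)}
  {x26} × {54} = {(x26,54)}
  {x26} × {55} = {(x26,55)}
  {x26} × {53, 54} = {(x26,53), (x26,54)}
  {x26} × {53, 55} = {(x26,53), (x26,55)}
  {x26} × {54, 55} = {(x26,54), (x26,55)}
  {x26} × {53, 54, 55} = {(x26,53), (x26,54), (x26,55)}
  {x26, x27, x28} × {53} = {(x26,53), (x27,53), (x28,53)}
  {x26, x27, x28} × {54} = {(x26,54), (x27,54), (x28,54)}
  {x26, x27, x28} × {55} = {(x26,55), (x27,55), (x28,55)}
  {x26, x27, x28} × {53, 54} = {(x26,53), (x26,54), (x27,53), (x27,54), (x28,53), (x28,54)}
  {x26, x27, x28} × {53, 55} = {(x26,53), (x26,55), (x27,53), (x27,55), (x28,53), (x28,55)}
  {x26, x27, x28} × {54, 55} = {(x26,54), (x26,55), (x27,54), (x27,55), (x28,54), (x28,55)}
  {x26, x27, x28} × {53, 54, 55} = {(x26,53), (x26,54), (x26,55), (x27,53), (x27,54), (x27,55), (x28,53), (x28,54), (x28,55)}
These 15 distinct sets form the basis B.
Close under arbitrary unions to get τ_{X×Y}; counting gives |τ_{X×Y}| = 27.


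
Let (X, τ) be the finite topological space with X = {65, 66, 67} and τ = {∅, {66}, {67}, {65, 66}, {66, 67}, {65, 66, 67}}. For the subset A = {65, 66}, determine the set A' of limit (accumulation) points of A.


A' = {65}

For each x ∈ X, list the open sets U ∈ τ with x ∈ U, then check whether U ∩ (A ∖ {x}) ≠ ∅ for every such U.
  x = 65: opens ∋ x are {65, 66}, {65, 66, 67}; each meets A ∖ {65}, so x IS a limit point.
  x = 66: open {66} ∋ x has {66} ∩ (A ∖ {66}) = ∅, so x is NOT a limit point.
  x = 67: open {67} ∋ x has {67} ∩ (A ∖ {67}) = ∅, so x is NOT a limit point.
Collecting: A' = {65}.


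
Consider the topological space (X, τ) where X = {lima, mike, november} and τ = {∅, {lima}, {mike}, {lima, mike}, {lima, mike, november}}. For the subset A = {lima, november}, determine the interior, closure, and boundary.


int(A) = {lima}, cl(A) = {lima, november}, ∂A = {november}.

Closed sets in (X, τ) are complements of opens:
  closed(X, τ) = {∅, {november}, {lima, november}, {mike, november}, {lima, mike, november}}.
int(A) = ⋃ {U ∈ τ : U ⊆ A}. Opens contained in A: ∅, {lima}.
Taking the union of these: int(A) = {lima}.
cl(A) = ⋂ {C closed : A ⊆ C}. Closed sets containing A: {lima, november}, {lima, mike, november}.
Intersecting these: cl(A) = {lima, november}.
∂A = cl(A) ∖ int(A) = {lima, november} ∖ {lima} = {november}.


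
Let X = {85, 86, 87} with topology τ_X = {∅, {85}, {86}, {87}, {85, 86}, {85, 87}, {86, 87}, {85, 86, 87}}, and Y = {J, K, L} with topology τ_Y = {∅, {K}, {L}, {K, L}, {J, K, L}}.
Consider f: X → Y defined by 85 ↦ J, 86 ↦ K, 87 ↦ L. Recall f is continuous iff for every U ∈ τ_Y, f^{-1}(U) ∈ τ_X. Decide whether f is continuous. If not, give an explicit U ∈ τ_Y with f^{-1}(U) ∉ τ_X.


f IS continuous.

Compute f^{-1}(U) for each U ∈ τ_Y:
  U = ∅: f^{-1}(U) = ∅ ∈ τ_X ✓.
  U = {K}: f^{-1}(U) = {86} ∈ τ_X ✓.
  U = {L}: f^{-1}(U) = {87} ∈ τ_X ✓.
  U = {K, L}: f^{-1}(U) = {86, 87} ∈ τ_X ✓.
  U = {J, K, L}: f^{-1}(U) = {85, 86, 87} ∈ τ_X ✓.
Every preimage lies in τ_X, so f IS continuous.


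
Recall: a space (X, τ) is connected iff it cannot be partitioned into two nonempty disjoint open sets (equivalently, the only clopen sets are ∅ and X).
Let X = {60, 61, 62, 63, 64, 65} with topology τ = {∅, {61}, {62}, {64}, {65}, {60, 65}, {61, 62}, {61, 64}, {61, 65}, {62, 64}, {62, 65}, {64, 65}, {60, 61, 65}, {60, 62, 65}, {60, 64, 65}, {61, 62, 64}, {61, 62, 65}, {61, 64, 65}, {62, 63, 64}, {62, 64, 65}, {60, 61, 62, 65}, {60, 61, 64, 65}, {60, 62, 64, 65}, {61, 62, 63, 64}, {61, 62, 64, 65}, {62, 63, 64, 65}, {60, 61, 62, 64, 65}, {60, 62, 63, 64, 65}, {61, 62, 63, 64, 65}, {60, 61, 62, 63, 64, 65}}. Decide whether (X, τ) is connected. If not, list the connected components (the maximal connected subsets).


(X, τ) is disconnected; components = [{61}, {60, 65}, {62, 63, 64}].

Find clopen sets (U ∈ τ with X ∖ U ∈ τ):
  U = ∅, X ∖ U = {60, 61, 62, 63, 64, 65} — both open, so U is clopen.
  U = {61}, X ∖ U = {60, 62, 63, 64, 65} — both open, so U is clopen.
  U = {60, 65}, X ∖ U = {61, 62, 63, 64} — both open, so U is clopen.
  U = {60, 61, 65}, X ∖ U = {62, 63, 64} — both open, so U is clopen.
  U = {62, 63, 64}, X ∖ U = {60, 61, 65} — both open, so U is clopen.
  U = {61, 62, 63, 64}, X ∖ U = {60, 65} — both open, so U is clopen.
  U = {60, 62, 63, 64, 65}, X ∖ U = {61} — both open, so U is clopen.
  U = {60, 61, 62, 63, 64, 65}, X ∖ U = ∅ — both open, so U is clopen.
Nontrivial clopen(s) exist: e.g. {60, 61, 65}. So (X, τ) is disconnected.
Compute connected components by grouping points that agree on all clopens:
  component: {61}
  component: {60, 65}
  component: {62, 63, 64}


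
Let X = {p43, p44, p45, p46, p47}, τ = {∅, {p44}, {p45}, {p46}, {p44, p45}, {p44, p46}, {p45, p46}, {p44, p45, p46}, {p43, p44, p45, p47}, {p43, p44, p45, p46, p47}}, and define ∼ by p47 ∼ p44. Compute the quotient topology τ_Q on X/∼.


X/∼ = {[p43], [p44=p47], [p45], [p46]}; |τ_Q| = 6.

Equivalence classes: [p43], [p44=p47], [p45], [p46].
Quotient map π: X → X/∼ sends p43 ↦ [p43], p44 ↦ [p44=p47], p45 ↦ [p45], p46 ↦ [p46], p47 ↦ [p44=p47].
For each subset V ⊆ X/∼, compute π^{-1}(V) ⊆ X and check whether π^{-1}(V) ∈ τ. V is open in τ_Q iff π^{-1}(V) ∈ τ.
  V = {}: π^{-1}(V) = ∅ ∈ τ ✓.
  V = {[p43]}: π^{-1}(V) = {p43} ∉ τ ✗.
  V = {[p44=p47]}: π^{-1}(V) = {p44, p47} ∉ τ ✗.
  V = {[p43], [p44=p47]}: π^{-1}(V) = {p43, p44, p47} ∉ τ ✗.
  V = {[p45]}: π^{-1}(V) = {p45} ∈ τ ✓.
  V = {[p43], [p45]}: π^{-1}(V) = {p43, p45} ∉ τ ✗.
  V = {[p44=p47], [p45]}: π^{-1}(V) = {p44, p45, p47} ∉ τ ✗.
  V = {[p43], [p44=p47], [p45]}: π^{-1}(V) = {p43, p44, p45, p47} ∈ τ ✓.
  V = {[p46]}: π^{-1}(V) = {p46} ∈ τ ✓.
  V = {[p43], [p46]}: π^{-1}(V) = {p43, p46} ∉ τ ✗.
  V = {[p44=p47], [p46]}: π^{-1}(V) = {p44, p46, p47} ∉ τ ✗.
  V = {[p43], [p44=p47], [p46]}: π^{-1}(V) = {p43, p44, p46, p47} ∉ τ ✗.
  V = {[p45], [p46]}: π^{-1}(V) = {p45, p46} ∈ τ ✓.
  V = {[p43], [p45], [p46]}: π^{-1}(V) = {p43, p45, p46} ∉ τ ✗.
  V = {[p44=p47], [p45], [p46]}: π^{-1}(V) = {p44, p45, p46, p47} ∉ τ ✗.
  V = {[p43], [p44=p47], [p45], [p46]}: π^{-1}(V) = {p43, p44, p45, p46, p47} ∈ τ ✓.
Open sets in the quotient: τ_Q = {{}, {[p45]}, {[p43], [p44=p47], [p45]}, {[p46]}, {[p45], [p46]}, {[p43], [p44=p47], [p45], [p46]}} (6 elements).


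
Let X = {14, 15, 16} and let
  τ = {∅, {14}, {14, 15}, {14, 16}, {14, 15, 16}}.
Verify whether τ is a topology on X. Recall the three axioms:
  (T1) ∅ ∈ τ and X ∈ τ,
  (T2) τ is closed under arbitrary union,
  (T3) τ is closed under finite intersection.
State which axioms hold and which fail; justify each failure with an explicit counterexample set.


τ IS a topology on X.

Axiom (T1): ∅ ∈ τ? Yes; X ∈ τ? Yes.
Axiom (T2/T3): check pairwise unions and intersections of members of τ.
All pairwise intersections and unions checked — each lies in τ. Therefore τ satisfies (T1), (T2), (T3): it IS a topology on X.


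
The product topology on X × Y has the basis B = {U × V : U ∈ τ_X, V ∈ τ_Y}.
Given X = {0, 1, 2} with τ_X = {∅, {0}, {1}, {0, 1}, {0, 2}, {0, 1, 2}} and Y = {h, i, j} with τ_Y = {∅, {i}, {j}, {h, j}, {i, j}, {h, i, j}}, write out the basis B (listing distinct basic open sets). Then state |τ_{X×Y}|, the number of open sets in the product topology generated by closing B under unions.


Basis B = {∅ × ∅, {0} × {i}, {0} × {j}, {1} × {i}, {1} × {j}, {0} × {h, j}, {0} × {i, j}, {0, 1} × {i}, {0, 2} × {i}, {0, 1} × {j}, {0, 2} × {j}, {1} × {h, j}, {1} × {i, j}, {0} × {h, i, j}, {0, 1, 2} × {i}, {0, 1, 2} × {j}, {1} × {h, i, j}, {0, 1} × {h, j}, {0, 2} × {h, j}, {0, 1} × {i, j}, {0, 2} × {i, j}, {0, 1} × {h, i, j}, {0, 2} × {h, i, j}, {0, 1, 2} × {h, j}, {0, 1, 2} × {i, j}, {0, 1, 2} × {h, i, j}}; |τ_{X×Y}| = 108.

Enumerate products U × V with U ∈ τ_X, V ∈ τ_Y (deduplicated):
  ∅ × ∅ = {} (∅)
  {0} × {i} = {(0,i)}
  {0} × {j} = {(0,j)}
  {1} × {i} = {(1,i)}
  {1} × {j} = {(1,j)}
  {0} × {h, j} = {(0,h), (0,j)}
  {0} × {i, j} = {(0,i), (0,j)}
  {0, 1} × {i} = {(0,i), (1,i)}
  {0, 2} × {i} = {(0,i), (2,i)}
  {0, 1} × {j} = {(0,j), (1,j)}
  {0, 2} × {j} = {(0,j), (2,j)}
  {1} × {h, j} = {(1,h), (1,j)}
  {1} × {i, j} = {(1,i), (1,j)}
  {0} × {h, i, j} = {(0,h), (0,i), (0,j)}
  {0, 1, 2} × {i} = {(0,i), (1,i), (2,i)}
  {0, 1, 2} × {j} = {(0,j), (1,j), (2,j)}
  {1} × {h, i, j} = {(1,h), (1,i), (1,j)}
  {0, 1} × {h, j} = {(0,h), (0,j), (1,h), (1,j)}
  {0, 2} × {h, j} = {(0,h), (0,j), (2,h), (2,j)}
  {0, 1} × {i, j} = {(0,i), (0,j), (1,i), (1,j)}
  {0, 2} × {i, j} = {(0,i), (0,j), (2,i), (2,j)}
  {0, 1} × {h, i, j} = {(0,h), (0,i), (0,j), (1,h), (1,i), (1,j)}
  {0, 2} × {h, i, j} = {(0,h), (0,i), (0,j), (2,h), (2,i), (2,j)}
  {0, 1, 2} × {h, j} = {(0,h), (0,j), (1,h), (1,j), (2,h), (2,j)}
  {0, 1, 2} × {i, j} = {(0,i), (0,j), (1,i), (1,j), (2,i), (2,j)}
  {0, 1, 2} × {h, i, j} = {(0,h), (0,i), (0,j), (1,h), (1,i), (1,j), (2,h), (2,i), (2,j)}
These 26 distinct sets form the basis B.
Close under arbitrary unions to get τ_{X×Y}; counting gives |τ_{X×Y}| = 108.


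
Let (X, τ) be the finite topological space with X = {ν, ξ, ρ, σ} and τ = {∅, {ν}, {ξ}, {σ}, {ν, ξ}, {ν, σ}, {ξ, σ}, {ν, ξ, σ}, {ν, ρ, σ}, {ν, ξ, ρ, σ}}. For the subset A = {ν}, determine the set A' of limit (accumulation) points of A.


A' = {ρ}

For each x ∈ X, list the open sets U ∈ τ with x ∈ U, then check whether U ∩ (A ∖ {x}) ≠ ∅ for every such U.
  x = ν: open {ν} ∋ x has {ν} ∩ (A ∖ {ν}) = ∅, so x is NOT a limit point.
  x = ξ: open {ξ} ∋ x has {ξ} ∩ (A ∖ {ξ}) = ∅, so x is NOT a limit point.
  x = ρ: opens ∋ x are {ν, ρ, σ}, {ν, ξ, ρ, σ}; each meets A ∖ {ρ}, so x IS a limit point.
  x = σ: open {σ} ∋ x has {σ} ∩ (A ∖ {σ}) = ∅, so x is NOT a limit point.
Collecting: A' = {ρ}.


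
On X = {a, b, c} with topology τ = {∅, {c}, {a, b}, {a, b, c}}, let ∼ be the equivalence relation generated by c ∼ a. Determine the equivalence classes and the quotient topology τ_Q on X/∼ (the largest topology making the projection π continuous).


X/∼ = {[a=c], [b]}; |τ_Q| = 2.

Equivalence classes: [a=c], [b].
Quotient map π: X → X/∼ sends a ↦ [a=c], b ↦ [b], c ↦ [a=c].
For each subset V ⊆ X/∼, compute π^{-1}(V) ⊆ X and check whether π^{-1}(V) ∈ τ. V is open in τ_Q iff π^{-1}(V) ∈ τ.
  V = {}: π^{-1}(V) = ∅ ∈ τ ✓.
  V = {[a=c]}: π^{-1}(V) = {a, c} ∉ τ ✗.
  V = {[b]}: π^{-1}(V) = {b} ∉ τ ✗.
  V = {[a=c], [b]}: π^{-1}(V) = {a, b, c} ∈ τ ✓.
Open sets in the quotient: τ_Q = {{}, {[a=c], [b]}} (2 elements).


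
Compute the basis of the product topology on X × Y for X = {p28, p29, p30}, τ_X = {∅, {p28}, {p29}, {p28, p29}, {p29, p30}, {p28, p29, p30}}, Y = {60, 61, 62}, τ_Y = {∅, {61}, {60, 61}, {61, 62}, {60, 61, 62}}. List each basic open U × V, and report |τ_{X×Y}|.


Basis B = {∅ × ∅, {p28} × {61}, {p29} × {61}, {p28} × {60, 61}, {p28} × {61, 62}, {p28, p29} × {61}, {p29} × {60, 61}, {p29} × {61, 62}, {p29, p30} × {61}, {p28} × {60, 61, 62}, {p28, p29, p30} × {61}, {p29} × {60, 61, 62}, {p28, p29} × {60, 61}, {p28, p29} × {61, 62}, {p29, p30} × {60, 61}, {p29, p30} × {61, 62}, {p28, p29} × {60, 61, 62}, {p28, p29, p30} × {60, 61}, {p28, p29, p30} × {61, 62}, {p29, p30} × {60, 61, 62}, {p28, p29, p30} × {60, 61, 62}}; |τ_{X×Y}| = 70.

Enumerate products U × V with U ∈ τ_X, V ∈ τ_Y (deduplicated):
  ∅ × ∅ = {} (∅)
  {p28} × {61} = {(p28,61)}
  {p29} × {61} = {(p29,61)}
  {p28} × {60, 61} = {(p28,60), (p28,61)}
  {p28} × {61, 62} = {(p28,61), (p28,62)}
  {p28, p29} × {61} = {(p28,61), (p29,61)}
  {p29} × {60, 61} = {(p29,60), (p29,61)}
  {p29} × {61, 62} = {(p29,61), (p29,62)}
  {p29, p30} × {61} = {(p29,61), (p30,61)}
  {p28} × {60, 61, 62} = {(p28,60), (p28,61), (p28,62)}
  {p28, p29, p30} × {61} = {(p28,61), (p29,61), (p30,61)}
  {p29} × {60, 61, 62} = {(p29,60), (p29,61), (p29,62)}
  {p28, p29} × {60, 61} = {(p28,60), (p28,61), (p29,60), (p29,61)}
  {p28, p29} × {61, 62} = {(p28,61), (p28,62), (p29,61), (p29,62)}
  {p29, p30} × {60, 61} = {(p29,60), (p29,61), (p30,60), (p30,61)}
  {p29, p30} × {61, 62} = {(p29,61), (p29,62), (p30,61), (p30,62)}
  {p28, p29} × {60, 61, 62} = {(p28,60), (p28,61), (p28,62), (p29,60), (p29,61), (p29,62)}
  {p28, p29, p30} × {60, 61} = {(p28,60), (p28,61), (p29,60), (p29,61), (p30,60), (p30,61)}
  {p28, p29, p30} × {61, 62} = {(p28,61), (p28,62), (p29,61), (p29,62), (p30,61), (p30,62)}
  {p29, p30} × {60, 61, 62} = {(p29,60), (p29,61), (p29,62), (p30,60), (p30,61), (p30,62)}
  {p28, p29, p30} × {60, 61, 62} = {(p28,60), (p28,61), (p28,62), (p29,60), (p29,61), (p29,62), (p30,60), (p30,61), (p30,62)}
These 21 distinct sets form the basis B.
Close under arbitrary unions to get τ_{X×Y}; counting gives |τ_{X×Y}| = 70.


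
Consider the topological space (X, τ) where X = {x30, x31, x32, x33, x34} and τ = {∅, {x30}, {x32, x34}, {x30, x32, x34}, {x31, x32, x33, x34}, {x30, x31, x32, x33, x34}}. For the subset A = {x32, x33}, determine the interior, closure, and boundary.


int(A) = ∅, cl(A) = {x31, x32, x33, x34}, ∂A = {x31, x32, x33, x34}.

Closed sets in (X, τ) are complements of opens:
  closed(X, τ) = {∅, {x30}, {x31, x33}, {x30, x31, x33}, {x31, x32, x33, x34}, {x30, x31, x32, x33, x34}}.
int(A) = ⋃ {U ∈ τ : U ⊆ A}. Opens contained in A: ∅.
Taking the union of these: int(A) = ∅.
cl(A) = ⋂ {C closed : A ⊆ C}. Closed sets containing A: {x31, x32, x33, x34}, {x30, x31, x32, x33, x34}.
Intersecting these: cl(A) = {x31, x32, x33, x34}.
∂A = cl(A) ∖ int(A) = {x31, x32, x33, x34} ∖ ∅ = {x31, x32, x33, x34}.


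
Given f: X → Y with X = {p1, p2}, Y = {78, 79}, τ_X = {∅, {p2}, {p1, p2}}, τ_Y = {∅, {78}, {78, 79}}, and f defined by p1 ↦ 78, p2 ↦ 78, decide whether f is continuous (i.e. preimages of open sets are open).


f IS continuous.

Compute f^{-1}(U) for each U ∈ τ_Y:
  U = ∅: f^{-1}(U) = ∅ ∈ τ_X ✓.
  U = {78}: f^{-1}(U) = {p1, p2} ∈ τ_X ✓.
  U = {78, 79}: f^{-1}(U) = {p1, p2} ∈ τ_X ✓.
Every preimage lies in τ_X, so f IS continuous.


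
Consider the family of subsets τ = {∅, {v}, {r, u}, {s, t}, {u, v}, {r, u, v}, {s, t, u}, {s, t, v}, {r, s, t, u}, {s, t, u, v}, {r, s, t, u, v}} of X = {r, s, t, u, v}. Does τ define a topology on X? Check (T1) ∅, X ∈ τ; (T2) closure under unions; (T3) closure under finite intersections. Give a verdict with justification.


τ is NOT a topology on X.

Axiom (T1): ∅ ∈ τ? Yes; X ∈ τ? Yes.
Axiom (T2/T3): check pairwise unions and intersections of members of τ.
Counterexample for (T3): {r, u} ∩ {u, v} = {u} ∉ τ. Therefore τ is NOT a topology.


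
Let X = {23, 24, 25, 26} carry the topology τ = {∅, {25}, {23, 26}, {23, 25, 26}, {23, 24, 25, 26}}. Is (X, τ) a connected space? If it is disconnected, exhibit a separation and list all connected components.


(X, τ) is connected.

Find clopen sets (U ∈ τ with X ∖ U ∈ τ):
  U = ∅, X ∖ U = {23, 24, 25, 26} — both open, so U is clopen.
  U = {23, 24, 25, 26}, X ∖ U = ∅ — both open, so U is clopen.
Only trivial clopens (∅ and X) exist, so (X, τ) is connected.
Compute connected components by grouping points that agree on all clopens:
  component: {23, 24, 25, 26}


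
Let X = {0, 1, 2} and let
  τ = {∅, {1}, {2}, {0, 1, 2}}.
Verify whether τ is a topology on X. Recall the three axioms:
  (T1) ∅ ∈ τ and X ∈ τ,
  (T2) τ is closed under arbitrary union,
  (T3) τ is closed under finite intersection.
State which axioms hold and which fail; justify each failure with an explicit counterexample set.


τ is NOT a topology on X.

Axiom (T1): ∅ ∈ τ? Yes; X ∈ τ? Yes.
Axiom (T2/T3): check pairwise unions and intersections of members of τ.
Counterexample for (T2): {1} ∪ {2} = {1, 2} ∉ τ. Therefore τ is NOT a topology.


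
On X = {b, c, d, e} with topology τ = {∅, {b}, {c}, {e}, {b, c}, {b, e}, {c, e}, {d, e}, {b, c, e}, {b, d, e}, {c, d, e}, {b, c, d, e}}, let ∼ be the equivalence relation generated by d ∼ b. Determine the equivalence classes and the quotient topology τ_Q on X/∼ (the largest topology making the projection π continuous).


X/∼ = {[b=d], [c], [e]}; |τ_Q| = 6.

Equivalence classes: [b=d], [c], [e].
Quotient map π: X → X/∼ sends b ↦ [b=d], c ↦ [c], d ↦ [b=d], e ↦ [e].
For each subset V ⊆ X/∼, compute π^{-1}(V) ⊆ X and check whether π^{-1}(V) ∈ τ. V is open in τ_Q iff π^{-1}(V) ∈ τ.
  V = {}: π^{-1}(V) = ∅ ∈ τ ✓.
  V = {[b=d]}: π^{-1}(V) = {b, d} ∉ τ ✗.
  V = {[c]}: π^{-1}(V) = {c} ∈ τ ✓.
  V = {[b=d], [c]}: π^{-1}(V) = {b, c, d} ∉ τ ✗.
  V = {[e]}: π^{-1}(V) = {e} ∈ τ ✓.
  V = {[b=d], [e]}: π^{-1}(V) = {b, d, e} ∈ τ ✓.
  V = {[c], [e]}: π^{-1}(V) = {c, e} ∈ τ ✓.
  V = {[b=d], [c], [e]}: π^{-1}(V) = {b, c, d, e} ∈ τ ✓.
Open sets in the quotient: τ_Q = {{}, {[c]}, {[e]}, {[b=d], [e]}, {[c], [e]}, {[b=d], [c], [e]}} (6 elements).


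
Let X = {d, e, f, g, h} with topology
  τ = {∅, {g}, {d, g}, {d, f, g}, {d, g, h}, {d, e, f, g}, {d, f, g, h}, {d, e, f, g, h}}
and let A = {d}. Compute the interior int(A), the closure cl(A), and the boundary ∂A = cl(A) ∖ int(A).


int(A) = ∅, cl(A) = {d, e, f, h}, ∂A = {d, e, f, h}.

Closed sets in (X, τ) are complements of opens:
  closed(X, τ) = {∅, {e}, {h}, {e, f}, {e, h}, {e, f, h}, {d, e, f, h}, {d, e, f, g, h}}.
int(A) = ⋃ {U ∈ τ : U ⊆ A}. Opens contained in A: ∅.
Taking the union of these: int(A) = ∅.
cl(A) = ⋂ {C closed : A ⊆ C}. Closed sets containing A: {d, e, f, h}, {d, e, f, g, h}.
Intersecting these: cl(A) = {d, e, f, h}.
∂A = cl(A) ∖ int(A) = {d, e, f, h} ∖ ∅ = {d, e, f, h}.


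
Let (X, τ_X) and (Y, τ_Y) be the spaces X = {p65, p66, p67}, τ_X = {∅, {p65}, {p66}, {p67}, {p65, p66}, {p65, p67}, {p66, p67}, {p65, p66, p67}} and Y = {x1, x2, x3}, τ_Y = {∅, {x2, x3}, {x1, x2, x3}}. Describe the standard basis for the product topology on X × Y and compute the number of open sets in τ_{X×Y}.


Basis B = {∅ × ∅, {p65} × {x2, x3}, {p66} × {x2, x3}, {p67} × {x2, x3}, {p65} × {x1, x2, x3}, {p66} × {x1, x2, x3}, {p67} × {x1, x2, x3}, {p65, p66} × {x2, x3}, {p65, p67} × {x2, x3}, {p66, p67} × {x2, x3}, {p65, p66} × {x1, x2, x3}, {p65, p67} × {x1, x2, x3}, {p65, p66, p67} × {x2, x3}, {p66, p67} × {x1, x2, x3}, {p65, p66, p67} × {x1, x2, x3}}; |τ_{X×Y}| = 27.

Enumerate products U × V with U ∈ τ_X, V ∈ τ_Y (deduplicated):
  ∅ × ∅ = {} (∅)
  {p65} × {x2, x3} = {(p65,x2), (p65,x3)}
  {p66} × {x2, x3} = {(p66,x2), (p66,x3)}
  {p67} × {x2, x3} = {(p67,x2), (p67,x3)}
  {p65} × {x1, x2, x3} = {(p65,x1), (p65,x2), (p65,x3)}
  {p66} × {x1, x2, x3} = {(p66,x1), (p66,x2), (p66,x3)}
  {p67} × {x1, x2, x3} = {(p67,x1), (p67,x2), (p67,x3)}
  {p65, p66} × {x2, x3} = {(p65,x2), (p65,x3), (p66,x2), (p66,x3)}
  {p65, p67} × {x2, x3} = {(p65,x2), (p65,x3), (p67,x2), (p67,x3)}
  {p66, p67} × {x2, x3} = {(p66,x2), (p66,x3), (p67,x2), (p67,x3)}
  {p65, p66} × {x1, x2, x3} = {(p65,x1), (p65,x2), (p65,x3), (p66,x1), (p66,x2), (p66,x3)}
  {p65, p67} × {x1, x2, x3} = {(p65,x1), (p65,x2), (p65,x3), (p67,x1), (p67,x2), (p67,x3)}
  {p65, p66, p67} × {x2, x3} = {(p65,x2), (p65,x3), (p66,x2), (p66,x3), (p67,x2), (p67,x3)}
  {p66, p67} × {x1, x2, x3} = {(p66,x1), (p66,x2), (p66,x3), (p67,x1), (p67,x2), (p67,x3)}
  {p65, p66, p67} × {x1, x2, x3} = {(p65,x1), (p65,x2), (p65,x3), (p66,x1), (p66,x2), (p66,x3), (p67,x1), (p67,x2), (p67,x3)}
These 15 distinct sets form the basis B.
Close under arbitrary unions to get τ_{X×Y}; counting gives |τ_{X×Y}| = 27.


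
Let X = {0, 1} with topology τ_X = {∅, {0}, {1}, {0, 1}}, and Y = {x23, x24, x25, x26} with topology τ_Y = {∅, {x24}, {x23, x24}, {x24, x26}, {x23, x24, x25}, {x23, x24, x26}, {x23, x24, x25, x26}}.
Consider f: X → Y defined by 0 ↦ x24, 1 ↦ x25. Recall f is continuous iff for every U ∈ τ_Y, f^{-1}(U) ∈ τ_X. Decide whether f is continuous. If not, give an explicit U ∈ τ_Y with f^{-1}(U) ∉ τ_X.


f IS continuous.

Compute f^{-1}(U) for each U ∈ τ_Y:
  U = ∅: f^{-1}(U) = ∅ ∈ τ_X ✓.
  U = {x24}: f^{-1}(U) = {0} ∈ τ_X ✓.
  U = {x23, x24}: f^{-1}(U) = {0} ∈ τ_X ✓.
  U = {x24, x26}: f^{-1}(U) = {0} ∈ τ_X ✓.
  U = {x23, x24, x25}: f^{-1}(U) = {0, 1} ∈ τ_X ✓.
  U = {x23, x24, x26}: f^{-1}(U) = {0} ∈ τ_X ✓.
  U = {x23, x24, x25, x26}: f^{-1}(U) = {0, 1} ∈ τ_X ✓.
Every preimage lies in τ_X, so f IS continuous.


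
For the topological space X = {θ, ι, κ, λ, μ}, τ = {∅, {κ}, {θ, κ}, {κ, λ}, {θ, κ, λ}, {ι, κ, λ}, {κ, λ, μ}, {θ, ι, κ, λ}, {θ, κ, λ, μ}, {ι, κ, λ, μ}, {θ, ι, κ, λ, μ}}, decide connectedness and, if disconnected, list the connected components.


(X, τ) is connected.

Find clopen sets (U ∈ τ with X ∖ U ∈ τ):
  U = ∅, X ∖ U = {θ, ι, κ, λ, μ} — both open, so U is clopen.
  U = {θ, ι, κ, λ, μ}, X ∖ U = ∅ — both open, so U is clopen.
Only trivial clopens (∅ and X) exist, so (X, τ) is connected.
Compute connected components by grouping points that agree on all clopens:
  component: {θ, ι, κ, λ, μ}


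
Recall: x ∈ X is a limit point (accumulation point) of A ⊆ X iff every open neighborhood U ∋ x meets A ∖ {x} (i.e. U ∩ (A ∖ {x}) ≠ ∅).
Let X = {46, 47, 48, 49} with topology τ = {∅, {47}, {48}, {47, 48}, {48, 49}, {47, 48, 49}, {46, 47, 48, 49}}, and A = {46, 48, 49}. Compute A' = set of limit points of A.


A' = {46, 49}

For each x ∈ X, list the open sets U ∈ τ with x ∈ U, then check whether U ∩ (A ∖ {x}) ≠ ∅ for every such U.
  x = 46: opens ∋ x are {46, 47, 48, 49}; each meets A ∖ {46}, so x IS a limit point.
  x = 47: open {47} ∋ x has {47} ∩ (A ∖ {47}) = ∅, so x is NOT a limit point.
  x = 48: open {48} ∋ x has {48} ∩ (A ∖ {48}) = ∅, so x is NOT a limit point.
  x = 49: opens ∋ x are {48, 49}, {47, 48, 49}, {46, 47, 48, 49}; each meets A ∖ {49}, so x IS a limit point.
Collecting: A' = {46, 49}.


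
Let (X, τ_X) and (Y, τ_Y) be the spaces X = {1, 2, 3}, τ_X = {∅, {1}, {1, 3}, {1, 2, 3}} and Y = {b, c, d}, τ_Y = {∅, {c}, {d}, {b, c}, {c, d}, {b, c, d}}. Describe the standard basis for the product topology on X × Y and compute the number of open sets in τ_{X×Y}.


Basis B = {∅ × ∅, {1} × {c}, {1} × {d}, {1} × {b, c}, {1} × {c, d}, {1, 3} × {c}, {1, 3} × {d}, {1} × {b, c, d}, {1, 2, 3} × {c}, {1, 2, 3} × {d}, {1, 3} × {b, c}, {1, 3} × {c, d}, {1, 3} × {b, c, d}, {1, 2, 3} × {b, c}, {1, 2, 3} × {c, d}, {1, 2, 3} × {b, c, d}}; |τ_{X×Y}| = 40.

Enumerate products U × V with U ∈ τ_X, V ∈ τ_Y (deduplicated):
  ∅ × ∅ = {} (∅)
  {1} × {c} = {(1,c)}
  {1} × {d} = {(1,d)}
  {1} × {b, c} = {(1,b), (1,c)}
  {1} × {c, d} = {(1,c), (1,d)}
  {1, 3} × {c} = {(1,c), (3,c)}
  {1, 3} × {d} = {(1,d), (3,d)}
  {1} × {b, c, d} = {(1,b), (1,c), (1,d)}
  {1, 2, 3} × {c} = {(1,c), (2,c), (3,c)}
  {1, 2, 3} × {d} = {(1,d), (2,d), (3,d)}
  {1, 3} × {b, c} = {(1,b), (1,c), (3,b), (3,c)}
  {1, 3} × {c, d} = {(1,c), (1,d), (3,c), (3,d)}
  {1, 3} × {b, c, d} = {(1,b), (1,c), (1,d), (3,b), (3,c), (3,d)}
  {1, 2, 3} × {b, c} = {(1,b), (1,c), (2,b), (2,c), (3,b), (3,c)}
  {1, 2, 3} × {c, d} = {(1,c), (1,d), (2,c), (2,d), (3,c), (3,d)}
  {1, 2, 3} × {b, c, d} = {(1,b), (1,c), (1,d), (2,b), (2,c), (2,d), (3,b), (3,c), (3,d)}
These 16 distinct sets form the basis B.
Close under arbitrary unions to get τ_{X×Y}; counting gives |τ_{X×Y}| = 40.


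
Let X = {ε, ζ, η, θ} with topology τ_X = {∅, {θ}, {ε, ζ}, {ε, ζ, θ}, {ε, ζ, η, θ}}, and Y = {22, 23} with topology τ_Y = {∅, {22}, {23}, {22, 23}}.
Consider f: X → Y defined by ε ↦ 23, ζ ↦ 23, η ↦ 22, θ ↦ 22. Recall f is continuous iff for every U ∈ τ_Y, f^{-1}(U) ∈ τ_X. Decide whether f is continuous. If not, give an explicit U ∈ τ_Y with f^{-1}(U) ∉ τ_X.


f is NOT continuous.

Compute f^{-1}(U) for each U ∈ τ_Y:
  U = ∅: f^{-1}(U) = ∅ ∈ τ_X ✓.
  U = {22}: f^{-1}(U) = {η, θ} ∉ τ_X ✗.
  U = {23}: f^{-1}(U) = {ε, ζ} ∈ τ_X ✓.
  U = {22, 23}: f^{-1}(U) = {ε, ζ, η, θ} ∈ τ_X ✓.
Found U = {22} with f^{-1}(U) = {η, θ} not in τ_X. Therefore f is NOT continuous.


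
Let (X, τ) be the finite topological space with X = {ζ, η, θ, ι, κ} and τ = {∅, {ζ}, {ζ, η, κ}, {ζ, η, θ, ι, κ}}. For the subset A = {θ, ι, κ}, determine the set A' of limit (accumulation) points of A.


A' = {η, θ, ι}

For each x ∈ X, list the open sets U ∈ τ with x ∈ U, then check whether U ∩ (A ∖ {x}) ≠ ∅ for every such U.
  x = ζ: open {ζ} ∋ x has {ζ} ∩ (A ∖ {ζ}) = ∅, so x is NOT a limit point.
  x = η: opens ∋ x are {ζ, η, κ}, {ζ, η, θ, ι, κ}; each meets A ∖ {η}, so x IS a limit point.
  x = θ: opens ∋ x are {ζ, η, θ, ι, κ}; each meets A ∖ {θ}, so x IS a limit point.
  x = ι: opens ∋ x are {ζ, η, θ, ι, κ}; each meets A ∖ {ι}, so x IS a limit point.
  x = κ: open {ζ, η, κ} ∋ x has {ζ, η, κ} ∩ (A ∖ {κ}) = ∅, so x is NOT a limit point.
Collecting: A' = {η, θ, ι}.


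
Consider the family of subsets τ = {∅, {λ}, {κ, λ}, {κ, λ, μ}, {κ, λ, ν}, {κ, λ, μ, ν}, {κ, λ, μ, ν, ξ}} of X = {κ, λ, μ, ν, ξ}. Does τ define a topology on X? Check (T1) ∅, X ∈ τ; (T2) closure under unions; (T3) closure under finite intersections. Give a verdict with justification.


τ IS a topology on X.

Axiom (T1): ∅ ∈ τ? Yes; X ∈ τ? Yes.
Axiom (T2/T3): check pairwise unions and intersections of members of τ.
All pairwise intersections and unions checked — each lies in τ. Therefore τ satisfies (T1), (T2), (T3): it IS a topology on X.


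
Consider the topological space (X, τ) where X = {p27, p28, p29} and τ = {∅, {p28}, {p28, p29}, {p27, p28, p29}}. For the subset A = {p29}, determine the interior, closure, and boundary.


int(A) = ∅, cl(A) = {p27, p29}, ∂A = {p27, p29}.

Closed sets in (X, τ) are complements of opens:
  closed(X, τ) = {∅, {p27}, {p27, p29}, {p27, p28, p29}}.
int(A) = ⋃ {U ∈ τ : U ⊆ A}. Opens contained in A: ∅.
Taking the union of these: int(A) = ∅.
cl(A) = ⋂ {C closed : A ⊆ C}. Closed sets containing A: {p27, p29}, {p27, p28, p29}.
Intersecting these: cl(A) = {p27, p29}.
∂A = cl(A) ∖ int(A) = {p27, p29} ∖ ∅ = {p27, p29}.


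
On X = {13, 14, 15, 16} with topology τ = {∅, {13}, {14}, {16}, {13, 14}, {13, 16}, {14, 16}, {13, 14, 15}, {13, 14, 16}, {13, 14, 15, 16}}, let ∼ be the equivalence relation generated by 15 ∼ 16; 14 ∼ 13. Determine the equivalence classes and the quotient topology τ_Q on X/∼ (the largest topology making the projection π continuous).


X/∼ = {[13=14], [15=16]}; |τ_Q| = 3.

Equivalence classes: [13=14], [15=16].
Quotient map π: X → X/∼ sends 13 ↦ [13=14], 14 ↦ [13=14], 15 ↦ [15=16], 16 ↦ [15=16].
For each subset V ⊆ X/∼, compute π^{-1}(V) ⊆ X and check whether π^{-1}(V) ∈ τ. V is open in τ_Q iff π^{-1}(V) ∈ τ.
  V = {}: π^{-1}(V) = ∅ ∈ τ ✓.
  V = {[13=14]}: π^{-1}(V) = {13, 14} ∈ τ ✓.
  V = {[15=16]}: π^{-1}(V) = {15, 16} ∉ τ ✗.
  V = {[13=14], [15=16]}: π^{-1}(V) = {13, 14, 15, 16} ∈ τ ✓.
Open sets in the quotient: τ_Q = {{}, {[13=14]}, {[13=14], [15=16]}} (3 elements).
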